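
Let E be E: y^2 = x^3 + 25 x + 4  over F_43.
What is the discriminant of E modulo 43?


4 a^3 + 27 b^2 = 4*25^3 + 27*4^2 = 62500 + 432 = 62932
Delta = -16 * (62932) = -1006912
Delta mod 43 = 19

Delta = 19 (mod 43)


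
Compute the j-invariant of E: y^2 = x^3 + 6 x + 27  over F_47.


Delta = -16(4 a^3 + 27 b^2) mod 47 = 13
-1728 * (4 a)^3 = -1728 * (4*6)^3 mod 47 = 19
j = 19 * 13^(-1) mod 47 = 34

j = 34 (mod 47)


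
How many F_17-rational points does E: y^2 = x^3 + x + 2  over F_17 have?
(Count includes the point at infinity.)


For each x in F_17, count y with y^2 = x^3 + 1 x + 2 mod 17:
  x = 0: RHS = 2, y in [6, 11]  -> 2 point(s)
  x = 1: RHS = 4, y in [2, 15]  -> 2 point(s)
  x = 3: RHS = 15, y in [7, 10]  -> 2 point(s)
  x = 4: RHS = 2, y in [6, 11]  -> 2 point(s)
  x = 5: RHS = 13, y in [8, 9]  -> 2 point(s)
  x = 9: RHS = 9, y in [3, 14]  -> 2 point(s)
  x = 10: RHS = 9, y in [3, 14]  -> 2 point(s)
  x = 11: RHS = 1, y in [1, 16]  -> 2 point(s)
  x = 12: RHS = 8, y in [5, 12]  -> 2 point(s)
  x = 13: RHS = 2, y in [6, 11]  -> 2 point(s)
  x = 15: RHS = 9, y in [3, 14]  -> 2 point(s)
  x = 16: RHS = 0, y in [0]  -> 1 point(s)
Affine points: 23. Add the point at infinity: total = 24.

#E(F_17) = 24


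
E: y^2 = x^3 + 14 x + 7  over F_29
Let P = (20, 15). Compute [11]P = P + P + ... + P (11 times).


k = 11 = 1011_2 (binary, LSB first: 1101)
Double-and-add from P = (20, 15):
  bit 0 = 1: acc = O + (20, 15) = (20, 15)
  bit 1 = 1: acc = (20, 15) + (5, 12) = (11, 10)
  bit 2 = 0: acc unchanged = (11, 10)
  bit 3 = 1: acc = (11, 10) + (22, 1) = (18, 1)

11P = (18, 1)


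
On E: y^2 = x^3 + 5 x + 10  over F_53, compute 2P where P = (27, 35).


Doubling: s = (3 x1^2 + a) / (2 y1)
s = (3*27^2 + 5) / (2*35) mod 53 = 51
x3 = s^2 - 2 x1 mod 53 = 51^2 - 2*27 = 3
y3 = s (x1 - x3) - y1 mod 53 = 51 * (27 - 3) - 35 = 23

2P = (3, 23)


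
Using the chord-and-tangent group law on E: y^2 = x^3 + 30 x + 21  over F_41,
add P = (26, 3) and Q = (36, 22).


P != Q, so use the chord formula.
s = (y2 - y1) / (x2 - x1) = (19) / (10) mod 41 = 6
x3 = s^2 - x1 - x2 mod 41 = 6^2 - 26 - 36 = 15
y3 = s (x1 - x3) - y1 mod 41 = 6 * (26 - 15) - 3 = 22

P + Q = (15, 22)


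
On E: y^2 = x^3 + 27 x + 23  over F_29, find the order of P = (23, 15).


Compute successive multiples of P until we hit O:
  1P = (23, 15)
  2P = (25, 5)
  3P = (6, 16)
  4P = (28, 16)
  5P = (14, 10)
  6P = (12, 4)
  7P = (24, 13)
  8P = (15, 27)
  ... (continuing to 17P)
  17P = O

ord(P) = 17


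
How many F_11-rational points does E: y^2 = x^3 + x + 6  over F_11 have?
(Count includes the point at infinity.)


For each x in F_11, count y with y^2 = x^3 + 1 x + 6 mod 11:
  x = 2: RHS = 5, y in [4, 7]  -> 2 point(s)
  x = 3: RHS = 3, y in [5, 6]  -> 2 point(s)
  x = 5: RHS = 4, y in [2, 9]  -> 2 point(s)
  x = 7: RHS = 4, y in [2, 9]  -> 2 point(s)
  x = 8: RHS = 9, y in [3, 8]  -> 2 point(s)
  x = 10: RHS = 4, y in [2, 9]  -> 2 point(s)
Affine points: 12. Add the point at infinity: total = 13.

#E(F_11) = 13


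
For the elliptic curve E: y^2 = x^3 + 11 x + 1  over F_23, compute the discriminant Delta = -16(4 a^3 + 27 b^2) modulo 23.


4 a^3 + 27 b^2 = 4*11^3 + 27*1^2 = 5324 + 27 = 5351
Delta = -16 * (5351) = -85616
Delta mod 23 = 13

Delta = 13 (mod 23)


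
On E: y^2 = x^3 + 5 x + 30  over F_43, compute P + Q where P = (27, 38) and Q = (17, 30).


P != Q, so use the chord formula.
s = (y2 - y1) / (x2 - x1) = (35) / (33) mod 43 = 18
x3 = s^2 - x1 - x2 mod 43 = 18^2 - 27 - 17 = 22
y3 = s (x1 - x3) - y1 mod 43 = 18 * (27 - 22) - 38 = 9

P + Q = (22, 9)


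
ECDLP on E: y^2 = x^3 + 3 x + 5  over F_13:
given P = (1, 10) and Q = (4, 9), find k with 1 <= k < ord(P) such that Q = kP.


Enumerate multiples of P until we hit Q = (4, 9):
  1P = (1, 10)
  2P = (12, 1)
  3P = (4, 9)
Match found at i = 3.

k = 3


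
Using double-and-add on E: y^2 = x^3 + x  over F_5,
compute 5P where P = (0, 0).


k = 5 = 101_2 (binary, LSB first: 101)
Double-and-add from P = (0, 0):
  bit 0 = 1: acc = O + (0, 0) = (0, 0)
  bit 1 = 0: acc unchanged = (0, 0)
  bit 2 = 1: acc = (0, 0) + O = (0, 0)

5P = (0, 0)


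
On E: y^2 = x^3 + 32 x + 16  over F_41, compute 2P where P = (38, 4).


Doubling: s = (3 x1^2 + a) / (2 y1)
s = (3*38^2 + 32) / (2*4) mod 41 = 33
x3 = s^2 - 2 x1 mod 41 = 33^2 - 2*38 = 29
y3 = s (x1 - x3) - y1 mod 41 = 33 * (38 - 29) - 4 = 6

2P = (29, 6)


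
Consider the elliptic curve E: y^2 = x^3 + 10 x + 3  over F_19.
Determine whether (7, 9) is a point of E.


Check whether y^2 = x^3 + 10 x + 3 (mod 19) for (x, y) = (7, 9).
LHS: y^2 = 9^2 mod 19 = 5
RHS: x^3 + 10 x + 3 = 7^3 + 10*7 + 3 mod 19 = 17
LHS != RHS

No, not on the curve


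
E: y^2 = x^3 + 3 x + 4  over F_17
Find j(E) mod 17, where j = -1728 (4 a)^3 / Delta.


Delta = -16(4 a^3 + 27 b^2) mod 17 = 13
-1728 * (4 a)^3 = -1728 * (4*3)^3 mod 17 = 15
j = 15 * 13^(-1) mod 17 = 9

j = 9 (mod 17)


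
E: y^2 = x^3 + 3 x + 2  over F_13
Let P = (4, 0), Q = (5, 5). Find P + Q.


P != Q, so use the chord formula.
s = (y2 - y1) / (x2 - x1) = (5) / (1) mod 13 = 5
x3 = s^2 - x1 - x2 mod 13 = 5^2 - 4 - 5 = 3
y3 = s (x1 - x3) - y1 mod 13 = 5 * (4 - 3) - 0 = 5

P + Q = (3, 5)


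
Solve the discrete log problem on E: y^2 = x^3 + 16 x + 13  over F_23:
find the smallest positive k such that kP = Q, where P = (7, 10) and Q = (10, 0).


Enumerate multiples of P until we hit Q = (10, 0):
  1P = (7, 10)
  2P = (12, 1)
  3P = (10, 0)
Match found at i = 3.

k = 3


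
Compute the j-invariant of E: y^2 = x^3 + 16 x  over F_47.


Delta = -16(4 a^3 + 27 b^2) mod 47 = 22
-1728 * (4 a)^3 = -1728 * (4*16)^3 mod 47 = 40
j = 40 * 22^(-1) mod 47 = 36

j = 36 (mod 47)


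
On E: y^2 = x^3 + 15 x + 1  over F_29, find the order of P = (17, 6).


Compute successive multiples of P until we hit O:
  1P = (17, 6)
  2P = (25, 15)
  3P = (15, 18)
  4P = (4, 3)
  5P = (12, 13)
  6P = (24, 27)
  7P = (26, 25)
  8P = (8, 13)
  ... (continuing to 31P)
  31P = O

ord(P) = 31


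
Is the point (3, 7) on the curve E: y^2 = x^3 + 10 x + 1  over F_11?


Check whether y^2 = x^3 + 10 x + 1 (mod 11) for (x, y) = (3, 7).
LHS: y^2 = 7^2 mod 11 = 5
RHS: x^3 + 10 x + 1 = 3^3 + 10*3 + 1 mod 11 = 3
LHS != RHS

No, not on the curve


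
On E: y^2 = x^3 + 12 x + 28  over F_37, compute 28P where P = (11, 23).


k = 28 = 11100_2 (binary, LSB first: 00111)
Double-and-add from P = (11, 23):
  bit 0 = 0: acc unchanged = O
  bit 1 = 0: acc unchanged = O
  bit 2 = 1: acc = O + (22, 32) = (22, 32)
  bit 3 = 1: acc = (22, 32) + (0, 18) = (31, 6)
  bit 4 = 1: acc = (31, 6) + (33, 8) = (11, 14)

28P = (11, 14)


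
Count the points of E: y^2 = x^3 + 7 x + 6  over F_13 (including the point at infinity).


For each x in F_13, count y with y^2 = x^3 + 7 x + 6 mod 13:
  x = 1: RHS = 1, y in [1, 12]  -> 2 point(s)
  x = 5: RHS = 10, y in [6, 7]  -> 2 point(s)
  x = 6: RHS = 4, y in [2, 11]  -> 2 point(s)
  x = 10: RHS = 10, y in [6, 7]  -> 2 point(s)
  x = 11: RHS = 10, y in [6, 7]  -> 2 point(s)
Affine points: 10. Add the point at infinity: total = 11.

#E(F_13) = 11


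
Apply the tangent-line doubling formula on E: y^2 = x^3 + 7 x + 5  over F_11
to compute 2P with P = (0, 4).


Doubling: s = (3 x1^2 + a) / (2 y1)
s = (3*0^2 + 7) / (2*4) mod 11 = 5
x3 = s^2 - 2 x1 mod 11 = 5^2 - 2*0 = 3
y3 = s (x1 - x3) - y1 mod 11 = 5 * (0 - 3) - 4 = 3

2P = (3, 3)


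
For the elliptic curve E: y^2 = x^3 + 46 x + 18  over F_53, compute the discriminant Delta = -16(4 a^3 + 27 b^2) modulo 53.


4 a^3 + 27 b^2 = 4*46^3 + 27*18^2 = 389344 + 8748 = 398092
Delta = -16 * (398092) = -6369472
Delta mod 53 = 15

Delta = 15 (mod 53)


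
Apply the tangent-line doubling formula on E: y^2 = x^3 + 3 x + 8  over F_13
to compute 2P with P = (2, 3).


Doubling: s = (3 x1^2 + a) / (2 y1)
s = (3*2^2 + 3) / (2*3) mod 13 = 9
x3 = s^2 - 2 x1 mod 13 = 9^2 - 2*2 = 12
y3 = s (x1 - x3) - y1 mod 13 = 9 * (2 - 12) - 3 = 11

2P = (12, 11)


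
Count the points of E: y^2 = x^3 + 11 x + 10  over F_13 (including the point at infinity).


For each x in F_13, count y with y^2 = x^3 + 11 x + 10 mod 13:
  x = 0: RHS = 10, y in [6, 7]  -> 2 point(s)
  x = 1: RHS = 9, y in [3, 10]  -> 2 point(s)
  x = 2: RHS = 1, y in [1, 12]  -> 2 point(s)
  x = 4: RHS = 1, y in [1, 12]  -> 2 point(s)
  x = 7: RHS = 1, y in [1, 12]  -> 2 point(s)
  x = 8: RHS = 12, y in [5, 8]  -> 2 point(s)
Affine points: 12. Add the point at infinity: total = 13.

#E(F_13) = 13


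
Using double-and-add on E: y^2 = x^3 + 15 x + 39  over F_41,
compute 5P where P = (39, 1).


k = 5 = 101_2 (binary, LSB first: 101)
Double-and-add from P = (39, 1):
  bit 0 = 1: acc = O + (39, 1) = (39, 1)
  bit 1 = 0: acc unchanged = (39, 1)
  bit 2 = 1: acc = (39, 1) + (9, 1) = (34, 40)

5P = (34, 40)


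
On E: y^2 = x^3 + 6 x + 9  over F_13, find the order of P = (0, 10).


Compute successive multiples of P until we hit O:
  1P = (0, 10)
  2P = (1, 4)
  3P = (9, 5)
  4P = (8, 6)
  5P = (2, 4)
  6P = (7, 11)
  7P = (10, 9)
  8P = (6, 1)
  ... (continuing to 17P)
  17P = O

ord(P) = 17


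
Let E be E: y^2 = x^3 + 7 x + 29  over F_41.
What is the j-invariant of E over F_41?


Delta = -16(4 a^3 + 27 b^2) mod 41 = 13
-1728 * (4 a)^3 = -1728 * (4*7)^3 mod 41 = 21
j = 21 * 13^(-1) mod 41 = 30

j = 30 (mod 41)


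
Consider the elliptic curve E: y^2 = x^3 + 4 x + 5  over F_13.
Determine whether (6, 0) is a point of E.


Check whether y^2 = x^3 + 4 x + 5 (mod 13) for (x, y) = (6, 0).
LHS: y^2 = 0^2 mod 13 = 0
RHS: x^3 + 4 x + 5 = 6^3 + 4*6 + 5 mod 13 = 11
LHS != RHS

No, not on the curve


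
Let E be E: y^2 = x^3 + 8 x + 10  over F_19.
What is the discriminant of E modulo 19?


4 a^3 + 27 b^2 = 4*8^3 + 27*10^2 = 2048 + 2700 = 4748
Delta = -16 * (4748) = -75968
Delta mod 19 = 13

Delta = 13 (mod 19)


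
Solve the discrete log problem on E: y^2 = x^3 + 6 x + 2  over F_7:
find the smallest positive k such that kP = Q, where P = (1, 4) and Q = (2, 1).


Enumerate multiples of P until we hit Q = (2, 1):
  1P = (1, 4)
  2P = (2, 1)
Match found at i = 2.

k = 2


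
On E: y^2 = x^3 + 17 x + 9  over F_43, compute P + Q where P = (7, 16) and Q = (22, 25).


P != Q, so use the chord formula.
s = (y2 - y1) / (x2 - x1) = (9) / (15) mod 43 = 35
x3 = s^2 - x1 - x2 mod 43 = 35^2 - 7 - 22 = 35
y3 = s (x1 - x3) - y1 mod 43 = 35 * (7 - 35) - 16 = 36

P + Q = (35, 36)


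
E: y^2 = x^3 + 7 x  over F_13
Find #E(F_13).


For each x in F_13, count y with y^2 = x^3 + 7 x + 0 mod 13:
  x = 0: RHS = 0, y in [0]  -> 1 point(s)
  x = 2: RHS = 9, y in [3, 10]  -> 2 point(s)
  x = 3: RHS = 9, y in [3, 10]  -> 2 point(s)
  x = 4: RHS = 1, y in [1, 12]  -> 2 point(s)
  x = 5: RHS = 4, y in [2, 11]  -> 2 point(s)
  x = 8: RHS = 9, y in [3, 10]  -> 2 point(s)
  x = 9: RHS = 12, y in [5, 8]  -> 2 point(s)
  x = 10: RHS = 4, y in [2, 11]  -> 2 point(s)
  x = 11: RHS = 4, y in [2, 11]  -> 2 point(s)
Affine points: 17. Add the point at infinity: total = 18.

#E(F_13) = 18


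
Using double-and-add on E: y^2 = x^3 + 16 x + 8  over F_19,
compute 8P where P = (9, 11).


k = 8 = 1000_2 (binary, LSB first: 0001)
Double-and-add from P = (9, 11):
  bit 0 = 0: acc unchanged = O
  bit 1 = 0: acc unchanged = O
  bit 2 = 0: acc unchanged = O
  bit 3 = 1: acc = O + (10, 16) = (10, 16)

8P = (10, 16)


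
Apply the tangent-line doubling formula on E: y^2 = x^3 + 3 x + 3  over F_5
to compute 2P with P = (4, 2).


Doubling: s = (3 x1^2 + a) / (2 y1)
s = (3*4^2 + 3) / (2*2) mod 5 = 4
x3 = s^2 - 2 x1 mod 5 = 4^2 - 2*4 = 3
y3 = s (x1 - x3) - y1 mod 5 = 4 * (4 - 3) - 2 = 2

2P = (3, 2)


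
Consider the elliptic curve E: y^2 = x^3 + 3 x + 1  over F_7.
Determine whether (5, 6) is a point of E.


Check whether y^2 = x^3 + 3 x + 1 (mod 7) for (x, y) = (5, 6).
LHS: y^2 = 6^2 mod 7 = 1
RHS: x^3 + 3 x + 1 = 5^3 + 3*5 + 1 mod 7 = 1
LHS = RHS

Yes, on the curve


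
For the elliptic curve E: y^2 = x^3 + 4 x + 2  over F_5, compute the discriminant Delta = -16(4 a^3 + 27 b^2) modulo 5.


4 a^3 + 27 b^2 = 4*4^3 + 27*2^2 = 256 + 108 = 364
Delta = -16 * (364) = -5824
Delta mod 5 = 1

Delta = 1 (mod 5)


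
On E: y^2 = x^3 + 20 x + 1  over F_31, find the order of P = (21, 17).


Compute successive multiples of P until we hit O:
  1P = (21, 17)
  2P = (7, 9)
  3P = (28, 10)
  4P = (14, 7)
  5P = (5, 28)
  6P = (24, 18)
  7P = (24, 13)
  8P = (5, 3)
  ... (continuing to 13P)
  13P = O

ord(P) = 13


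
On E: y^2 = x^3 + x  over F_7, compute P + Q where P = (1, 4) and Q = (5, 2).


P != Q, so use the chord formula.
s = (y2 - y1) / (x2 - x1) = (5) / (4) mod 7 = 3
x3 = s^2 - x1 - x2 mod 7 = 3^2 - 1 - 5 = 3
y3 = s (x1 - x3) - y1 mod 7 = 3 * (1 - 3) - 4 = 4

P + Q = (3, 4)


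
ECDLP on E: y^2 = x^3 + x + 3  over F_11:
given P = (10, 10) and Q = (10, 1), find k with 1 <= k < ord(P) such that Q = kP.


Enumerate multiples of P until we hit Q = (10, 1):
  1P = (10, 10)
  2P = (6, 4)
  3P = (0, 5)
  4P = (4, 4)
  5P = (9, 2)
  6P = (1, 7)
  7P = (5, 10)
  8P = (7, 1)
  9P = (3, 0)
  10P = (7, 10)
  11P = (5, 1)
  12P = (1, 4)
  13P = (9, 9)
  14P = (4, 7)
  15P = (0, 6)
  16P = (6, 7)
  17P = (10, 1)
Match found at i = 17.

k = 17


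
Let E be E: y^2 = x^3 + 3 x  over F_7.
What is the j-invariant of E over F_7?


Delta = -16(4 a^3 + 27 b^2) mod 7 = 1
-1728 * (4 a)^3 = -1728 * (4*3)^3 mod 7 = 6
j = 6 * 1^(-1) mod 7 = 6

j = 6 (mod 7)


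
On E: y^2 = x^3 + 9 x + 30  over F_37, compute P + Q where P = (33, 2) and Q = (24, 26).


P != Q, so use the chord formula.
s = (y2 - y1) / (x2 - x1) = (24) / (28) mod 37 = 22
x3 = s^2 - x1 - x2 mod 37 = 22^2 - 33 - 24 = 20
y3 = s (x1 - x3) - y1 mod 37 = 22 * (33 - 20) - 2 = 25

P + Q = (20, 25)


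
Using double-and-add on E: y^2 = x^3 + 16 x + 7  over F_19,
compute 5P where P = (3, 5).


k = 5 = 101_2 (binary, LSB first: 101)
Double-and-add from P = (3, 5):
  bit 0 = 1: acc = O + (3, 5) = (3, 5)
  bit 1 = 0: acc unchanged = (3, 5)
  bit 2 = 1: acc = (3, 5) + (2, 3) = (18, 3)

5P = (18, 3)


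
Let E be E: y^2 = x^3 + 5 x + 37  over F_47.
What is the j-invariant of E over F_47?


Delta = -16(4 a^3 + 27 b^2) mod 47 = 30
-1728 * (4 a)^3 = -1728 * (4*5)^3 mod 47 = 16
j = 16 * 30^(-1) mod 47 = 35

j = 35 (mod 47)


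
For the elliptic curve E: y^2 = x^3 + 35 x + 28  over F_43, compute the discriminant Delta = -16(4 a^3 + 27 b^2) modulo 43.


4 a^3 + 27 b^2 = 4*35^3 + 27*28^2 = 171500 + 21168 = 192668
Delta = -16 * (192668) = -3082688
Delta mod 43 = 25

Delta = 25 (mod 43)


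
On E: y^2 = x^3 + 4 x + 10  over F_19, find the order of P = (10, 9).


Compute successive multiples of P until we hit O:
  1P = (10, 9)
  2P = (18, 10)
  3P = (2, 11)
  4P = (13, 6)
  5P = (16, 16)
  6P = (16, 3)
  7P = (13, 13)
  8P = (2, 8)
  ... (continuing to 11P)
  11P = O

ord(P) = 11


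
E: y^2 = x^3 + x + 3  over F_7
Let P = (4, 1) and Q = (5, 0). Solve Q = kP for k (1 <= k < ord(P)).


Enumerate multiples of P until we hit Q = (5, 0):
  1P = (4, 1)
  2P = (6, 6)
  3P = (5, 0)
Match found at i = 3.

k = 3


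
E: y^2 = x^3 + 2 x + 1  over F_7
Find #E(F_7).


For each x in F_7, count y with y^2 = x^3 + 2 x + 1 mod 7:
  x = 0: RHS = 1, y in [1, 6]  -> 2 point(s)
  x = 1: RHS = 4, y in [2, 5]  -> 2 point(s)
Affine points: 4. Add the point at infinity: total = 5.

#E(F_7) = 5


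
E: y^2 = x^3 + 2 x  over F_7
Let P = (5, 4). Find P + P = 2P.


Doubling: s = (3 x1^2 + a) / (2 y1)
s = (3*5^2 + 2) / (2*4) mod 7 = 0
x3 = s^2 - 2 x1 mod 7 = 0^2 - 2*5 = 4
y3 = s (x1 - x3) - y1 mod 7 = 0 * (5 - 4) - 4 = 3

2P = (4, 3)


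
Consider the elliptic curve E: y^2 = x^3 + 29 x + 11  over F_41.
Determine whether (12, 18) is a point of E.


Check whether y^2 = x^3 + 29 x + 11 (mod 41) for (x, y) = (12, 18).
LHS: y^2 = 18^2 mod 41 = 37
RHS: x^3 + 29 x + 11 = 12^3 + 29*12 + 11 mod 41 = 37
LHS = RHS

Yes, on the curve


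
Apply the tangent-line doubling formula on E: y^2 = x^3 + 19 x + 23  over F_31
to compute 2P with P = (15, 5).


Doubling: s = (3 x1^2 + a) / (2 y1)
s = (3*15^2 + 19) / (2*5) mod 31 = 26
x3 = s^2 - 2 x1 mod 31 = 26^2 - 2*15 = 26
y3 = s (x1 - x3) - y1 mod 31 = 26 * (15 - 26) - 5 = 19

2P = (26, 19)


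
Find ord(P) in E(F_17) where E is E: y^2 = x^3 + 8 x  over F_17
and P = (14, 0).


Compute successive multiples of P until we hit O:
  1P = (14, 0)
  2P = O

ord(P) = 2


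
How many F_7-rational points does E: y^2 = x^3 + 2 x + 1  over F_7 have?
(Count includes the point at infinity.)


For each x in F_7, count y with y^2 = x^3 + 2 x + 1 mod 7:
  x = 0: RHS = 1, y in [1, 6]  -> 2 point(s)
  x = 1: RHS = 4, y in [2, 5]  -> 2 point(s)
Affine points: 4. Add the point at infinity: total = 5.

#E(F_7) = 5


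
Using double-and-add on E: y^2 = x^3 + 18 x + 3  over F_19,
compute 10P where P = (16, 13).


k = 10 = 1010_2 (binary, LSB first: 0101)
Double-and-add from P = (16, 13):
  bit 0 = 0: acc unchanged = O
  bit 1 = 1: acc = O + (7, 15) = (7, 15)
  bit 2 = 0: acc unchanged = (7, 15)
  bit 3 = 1: acc = (7, 15) + (2, 16) = (7, 4)

10P = (7, 4)


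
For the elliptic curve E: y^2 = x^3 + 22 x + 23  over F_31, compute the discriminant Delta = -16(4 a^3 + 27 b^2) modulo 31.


4 a^3 + 27 b^2 = 4*22^3 + 27*23^2 = 42592 + 14283 = 56875
Delta = -16 * (56875) = -910000
Delta mod 31 = 5

Delta = 5 (mod 31)


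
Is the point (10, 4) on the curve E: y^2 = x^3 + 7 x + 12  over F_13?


Check whether y^2 = x^3 + 7 x + 12 (mod 13) for (x, y) = (10, 4).
LHS: y^2 = 4^2 mod 13 = 3
RHS: x^3 + 7 x + 12 = 10^3 + 7*10 + 12 mod 13 = 3
LHS = RHS

Yes, on the curve


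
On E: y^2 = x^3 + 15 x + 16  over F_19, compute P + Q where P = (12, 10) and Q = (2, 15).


P != Q, so use the chord formula.
s = (y2 - y1) / (x2 - x1) = (5) / (9) mod 19 = 9
x3 = s^2 - x1 - x2 mod 19 = 9^2 - 12 - 2 = 10
y3 = s (x1 - x3) - y1 mod 19 = 9 * (12 - 10) - 10 = 8

P + Q = (10, 8)


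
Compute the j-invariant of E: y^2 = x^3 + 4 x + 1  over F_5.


Delta = -16(4 a^3 + 27 b^2) mod 5 = 2
-1728 * (4 a)^3 = -1728 * (4*4)^3 mod 5 = 2
j = 2 * 2^(-1) mod 5 = 1

j = 1 (mod 5)


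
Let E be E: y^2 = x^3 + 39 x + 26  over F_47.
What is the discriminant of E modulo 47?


4 a^3 + 27 b^2 = 4*39^3 + 27*26^2 = 237276 + 18252 = 255528
Delta = -16 * (255528) = -4088448
Delta mod 47 = 35

Delta = 35 (mod 47)


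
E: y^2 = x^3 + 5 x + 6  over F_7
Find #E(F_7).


For each x in F_7, count y with y^2 = x^3 + 5 x + 6 mod 7:
  x = 5: RHS = 2, y in [3, 4]  -> 2 point(s)
  x = 6: RHS = 0, y in [0]  -> 1 point(s)
Affine points: 3. Add the point at infinity: total = 4.

#E(F_7) = 4


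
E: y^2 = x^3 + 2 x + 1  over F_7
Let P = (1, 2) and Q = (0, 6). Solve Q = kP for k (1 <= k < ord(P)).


Enumerate multiples of P until we hit Q = (0, 6):
  1P = (1, 2)
  2P = (0, 1)
  3P = (0, 6)
Match found at i = 3.

k = 3


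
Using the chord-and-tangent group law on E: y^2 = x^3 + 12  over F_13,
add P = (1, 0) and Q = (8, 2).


P != Q, so use the chord formula.
s = (y2 - y1) / (x2 - x1) = (2) / (7) mod 13 = 4
x3 = s^2 - x1 - x2 mod 13 = 4^2 - 1 - 8 = 7
y3 = s (x1 - x3) - y1 mod 13 = 4 * (1 - 7) - 0 = 2

P + Q = (7, 2)


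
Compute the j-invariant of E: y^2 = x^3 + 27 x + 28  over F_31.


Delta = -16(4 a^3 + 27 b^2) mod 31 = 22
-1728 * (4 a)^3 = -1728 * (4*27)^3 mod 31 = 30
j = 30 * 22^(-1) mod 31 = 7

j = 7 (mod 31)


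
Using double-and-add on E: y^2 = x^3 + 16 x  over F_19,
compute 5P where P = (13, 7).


k = 5 = 101_2 (binary, LSB first: 101)
Double-and-add from P = (13, 7):
  bit 0 = 1: acc = O + (13, 7) = (13, 7)
  bit 1 = 0: acc unchanged = (13, 7)
  bit 2 = 1: acc = (13, 7) + (17, 13) = (15, 9)

5P = (15, 9)


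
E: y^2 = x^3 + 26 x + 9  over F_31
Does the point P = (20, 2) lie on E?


Check whether y^2 = x^3 + 26 x + 9 (mod 31) for (x, y) = (20, 2).
LHS: y^2 = 2^2 mod 31 = 4
RHS: x^3 + 26 x + 9 = 20^3 + 26*20 + 9 mod 31 = 4
LHS = RHS

Yes, on the curve


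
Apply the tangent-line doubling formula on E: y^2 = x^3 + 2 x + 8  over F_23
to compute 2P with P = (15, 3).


Doubling: s = (3 x1^2 + a) / (2 y1)
s = (3*15^2 + 2) / (2*3) mod 23 = 17
x3 = s^2 - 2 x1 mod 23 = 17^2 - 2*15 = 6
y3 = s (x1 - x3) - y1 mod 23 = 17 * (15 - 6) - 3 = 12

2P = (6, 12)


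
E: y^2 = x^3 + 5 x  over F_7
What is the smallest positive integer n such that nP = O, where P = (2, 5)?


Compute successive multiples of P until we hit O:
  1P = (2, 5)
  2P = (4, 0)
  3P = (2, 2)
  4P = O

ord(P) = 4


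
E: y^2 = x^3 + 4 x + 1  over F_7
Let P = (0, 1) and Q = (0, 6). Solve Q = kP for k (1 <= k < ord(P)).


Enumerate multiples of P until we hit Q = (0, 6):
  1P = (0, 1)
  2P = (4, 5)
  3P = (4, 2)
  4P = (0, 6)
Match found at i = 4.

k = 4


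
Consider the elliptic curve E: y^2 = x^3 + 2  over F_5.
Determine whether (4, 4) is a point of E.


Check whether y^2 = x^3 + 0 x + 2 (mod 5) for (x, y) = (4, 4).
LHS: y^2 = 4^2 mod 5 = 1
RHS: x^3 + 0 x + 2 = 4^3 + 0*4 + 2 mod 5 = 1
LHS = RHS

Yes, on the curve


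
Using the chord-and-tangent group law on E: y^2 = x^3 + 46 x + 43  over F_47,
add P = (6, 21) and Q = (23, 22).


P != Q, so use the chord formula.
s = (y2 - y1) / (x2 - x1) = (1) / (17) mod 47 = 36
x3 = s^2 - x1 - x2 mod 47 = 36^2 - 6 - 23 = 45
y3 = s (x1 - x3) - y1 mod 47 = 36 * (6 - 45) - 21 = 32

P + Q = (45, 32)


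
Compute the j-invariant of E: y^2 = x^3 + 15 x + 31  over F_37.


Delta = -16(4 a^3 + 27 b^2) mod 37 = 31
-1728 * (4 a)^3 = -1728 * (4*15)^3 mod 37 = 8
j = 8 * 31^(-1) mod 37 = 11

j = 11 (mod 37)


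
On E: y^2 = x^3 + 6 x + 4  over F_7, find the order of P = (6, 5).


Compute successive multiples of P until we hit O:
  1P = (6, 5)
  2P = (4, 1)
  3P = (1, 5)
  4P = (0, 2)
  5P = (3, 0)
  6P = (0, 5)
  7P = (1, 2)
  8P = (4, 6)
  ... (continuing to 10P)
  10P = O

ord(P) = 10


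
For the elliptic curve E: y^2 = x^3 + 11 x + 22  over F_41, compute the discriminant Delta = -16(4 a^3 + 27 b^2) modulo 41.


4 a^3 + 27 b^2 = 4*11^3 + 27*22^2 = 5324 + 13068 = 18392
Delta = -16 * (18392) = -294272
Delta mod 41 = 26

Delta = 26 (mod 41)


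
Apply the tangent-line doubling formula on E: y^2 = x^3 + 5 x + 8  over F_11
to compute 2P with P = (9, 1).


Doubling: s = (3 x1^2 + a) / (2 y1)
s = (3*9^2 + 5) / (2*1) mod 11 = 3
x3 = s^2 - 2 x1 mod 11 = 3^2 - 2*9 = 2
y3 = s (x1 - x3) - y1 mod 11 = 3 * (9 - 2) - 1 = 9

2P = (2, 9)


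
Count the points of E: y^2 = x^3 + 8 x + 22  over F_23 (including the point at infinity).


For each x in F_23, count y with y^2 = x^3 + 8 x + 22 mod 23:
  x = 1: RHS = 8, y in [10, 13]  -> 2 point(s)
  x = 2: RHS = 0, y in [0]  -> 1 point(s)
  x = 3: RHS = 4, y in [2, 21]  -> 2 point(s)
  x = 4: RHS = 3, y in [7, 16]  -> 2 point(s)
  x = 5: RHS = 3, y in [7, 16]  -> 2 point(s)
  x = 8: RHS = 0, y in [0]  -> 1 point(s)
  x = 9: RHS = 18, y in [8, 15]  -> 2 point(s)
  x = 12: RHS = 6, y in [11, 12]  -> 2 point(s)
  x = 13: RHS = 0, y in [0]  -> 1 point(s)
  x = 14: RHS = 3, y in [7, 16]  -> 2 point(s)
  x = 18: RHS = 18, y in [8, 15]  -> 2 point(s)
  x = 19: RHS = 18, y in [8, 15]  -> 2 point(s)
  x = 22: RHS = 13, y in [6, 17]  -> 2 point(s)
Affine points: 23. Add the point at infinity: total = 24.

#E(F_23) = 24


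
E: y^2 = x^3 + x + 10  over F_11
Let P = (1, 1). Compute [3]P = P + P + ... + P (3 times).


k = 3 = 11_2 (binary, LSB first: 11)
Double-and-add from P = (1, 1):
  bit 0 = 1: acc = O + (1, 1) = (1, 1)
  bit 1 = 1: acc = (1, 1) + (2, 8) = (2, 3)

3P = (2, 3)


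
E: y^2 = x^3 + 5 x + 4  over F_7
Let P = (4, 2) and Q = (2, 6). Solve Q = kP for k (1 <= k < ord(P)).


Enumerate multiples of P until we hit Q = (2, 6):
  1P = (4, 2)
  2P = (0, 2)
  3P = (3, 5)
  4P = (2, 6)
Match found at i = 4.

k = 4


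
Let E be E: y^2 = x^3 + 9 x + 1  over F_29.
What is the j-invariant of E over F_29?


Delta = -16(4 a^3 + 27 b^2) mod 29 = 8
-1728 * (4 a)^3 = -1728 * (4*9)^3 mod 29 = 27
j = 27 * 8^(-1) mod 29 = 7

j = 7 (mod 29)


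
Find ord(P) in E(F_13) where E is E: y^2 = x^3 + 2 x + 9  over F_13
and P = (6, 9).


Compute successive multiples of P until we hit O:
  1P = (6, 9)
  2P = (4, 9)
  3P = (3, 4)
  4P = (1, 8)
  5P = (5, 12)
  6P = (11, 6)
  7P = (0, 3)
  8P = (8, 2)
  ... (continuing to 17P)
  17P = O

ord(P) = 17


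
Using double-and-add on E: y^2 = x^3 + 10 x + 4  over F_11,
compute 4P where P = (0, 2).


k = 4 = 100_2 (binary, LSB first: 001)
Double-and-add from P = (0, 2):
  bit 0 = 0: acc unchanged = O
  bit 1 = 0: acc unchanged = O
  bit 2 = 1: acc = O + (4, 8) = (4, 8)

4P = (4, 8)


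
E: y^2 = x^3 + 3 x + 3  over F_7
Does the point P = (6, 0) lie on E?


Check whether y^2 = x^3 + 3 x + 3 (mod 7) for (x, y) = (6, 0).
LHS: y^2 = 0^2 mod 7 = 0
RHS: x^3 + 3 x + 3 = 6^3 + 3*6 + 3 mod 7 = 6
LHS != RHS

No, not on the curve


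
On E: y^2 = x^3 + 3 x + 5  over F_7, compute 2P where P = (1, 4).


Doubling: s = (3 x1^2 + a) / (2 y1)
s = (3*1^2 + 3) / (2*4) mod 7 = 6
x3 = s^2 - 2 x1 mod 7 = 6^2 - 2*1 = 6
y3 = s (x1 - x3) - y1 mod 7 = 6 * (1 - 6) - 4 = 1

2P = (6, 1)


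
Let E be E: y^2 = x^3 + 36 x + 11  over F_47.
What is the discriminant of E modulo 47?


4 a^3 + 27 b^2 = 4*36^3 + 27*11^2 = 186624 + 3267 = 189891
Delta = -16 * (189891) = -3038256
Delta mod 47 = 12

Delta = 12 (mod 47)


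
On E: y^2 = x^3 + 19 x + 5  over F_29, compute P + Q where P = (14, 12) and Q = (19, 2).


P != Q, so use the chord formula.
s = (y2 - y1) / (x2 - x1) = (19) / (5) mod 29 = 27
x3 = s^2 - x1 - x2 mod 29 = 27^2 - 14 - 19 = 0
y3 = s (x1 - x3) - y1 mod 29 = 27 * (14 - 0) - 12 = 18

P + Q = (0, 18)


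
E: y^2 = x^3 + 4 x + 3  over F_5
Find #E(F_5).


For each x in F_5, count y with y^2 = x^3 + 4 x + 3 mod 5:
  x = 2: RHS = 4, y in [2, 3]  -> 2 point(s)
Affine points: 2. Add the point at infinity: total = 3.

#E(F_5) = 3


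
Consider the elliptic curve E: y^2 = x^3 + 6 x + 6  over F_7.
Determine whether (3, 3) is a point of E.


Check whether y^2 = x^3 + 6 x + 6 (mod 7) for (x, y) = (3, 3).
LHS: y^2 = 3^2 mod 7 = 2
RHS: x^3 + 6 x + 6 = 3^3 + 6*3 + 6 mod 7 = 2
LHS = RHS

Yes, on the curve


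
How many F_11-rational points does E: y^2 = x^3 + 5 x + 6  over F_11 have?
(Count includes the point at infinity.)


For each x in F_11, count y with y^2 = x^3 + 5 x + 6 mod 11:
  x = 1: RHS = 1, y in [1, 10]  -> 2 point(s)
  x = 3: RHS = 4, y in [2, 9]  -> 2 point(s)
  x = 10: RHS = 0, y in [0]  -> 1 point(s)
Affine points: 5. Add the point at infinity: total = 6.

#E(F_11) = 6


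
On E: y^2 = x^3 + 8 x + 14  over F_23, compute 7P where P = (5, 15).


k = 7 = 111_2 (binary, LSB first: 111)
Double-and-add from P = (5, 15):
  bit 0 = 1: acc = O + (5, 15) = (5, 15)
  bit 1 = 1: acc = (5, 15) + (17, 7) = (4, 15)
  bit 2 = 1: acc = (4, 15) + (14, 8) = (14, 15)

7P = (14, 15)


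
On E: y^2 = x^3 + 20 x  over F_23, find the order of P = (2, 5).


Compute successive multiples of P until we hit O:
  1P = (2, 5)
  2P = (9, 14)
  3P = (16, 0)
  4P = (9, 9)
  5P = (2, 18)
  6P = O

ord(P) = 6


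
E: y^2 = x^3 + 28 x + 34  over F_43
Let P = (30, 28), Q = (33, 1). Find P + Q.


P != Q, so use the chord formula.
s = (y2 - y1) / (x2 - x1) = (16) / (3) mod 43 = 34
x3 = s^2 - x1 - x2 mod 43 = 34^2 - 30 - 33 = 18
y3 = s (x1 - x3) - y1 mod 43 = 34 * (30 - 18) - 28 = 36

P + Q = (18, 36)


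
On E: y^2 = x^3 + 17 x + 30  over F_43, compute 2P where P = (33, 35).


Doubling: s = (3 x1^2 + a) / (2 y1)
s = (3*33^2 + 17) / (2*35) mod 43 = 42
x3 = s^2 - 2 x1 mod 43 = 42^2 - 2*33 = 21
y3 = s (x1 - x3) - y1 mod 43 = 42 * (33 - 21) - 35 = 39

2P = (21, 39)


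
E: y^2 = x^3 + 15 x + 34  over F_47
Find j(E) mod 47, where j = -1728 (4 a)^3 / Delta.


Delta = -16(4 a^3 + 27 b^2) mod 47 = 42
-1728 * (4 a)^3 = -1728 * (4*15)^3 mod 47 = 9
j = 9 * 42^(-1) mod 47 = 17

j = 17 (mod 47)


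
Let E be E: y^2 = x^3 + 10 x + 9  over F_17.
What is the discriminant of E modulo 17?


4 a^3 + 27 b^2 = 4*10^3 + 27*9^2 = 4000 + 2187 = 6187
Delta = -16 * (6187) = -98992
Delta mod 17 = 16

Delta = 16 (mod 17)


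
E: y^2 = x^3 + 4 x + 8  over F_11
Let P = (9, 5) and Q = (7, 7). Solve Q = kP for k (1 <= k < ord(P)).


Enumerate multiples of P until we hit Q = (7, 7):
  1P = (9, 5)
  2P = (7, 7)
Match found at i = 2.

k = 2


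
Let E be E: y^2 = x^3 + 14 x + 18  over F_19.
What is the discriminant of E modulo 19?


4 a^3 + 27 b^2 = 4*14^3 + 27*18^2 = 10976 + 8748 = 19724
Delta = -16 * (19724) = -315584
Delta mod 19 = 6

Delta = 6 (mod 19)


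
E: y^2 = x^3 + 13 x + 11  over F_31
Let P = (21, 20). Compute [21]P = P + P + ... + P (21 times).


k = 21 = 10101_2 (binary, LSB first: 10101)
Double-and-add from P = (21, 20):
  bit 0 = 1: acc = O + (21, 20) = (21, 20)
  bit 1 = 0: acc unchanged = (21, 20)
  bit 2 = 1: acc = (21, 20) + (28, 10) = (22, 8)
  bit 3 = 0: acc unchanged = (22, 8)
  bit 4 = 1: acc = (22, 8) + (30, 11) = (30, 20)

21P = (30, 20)


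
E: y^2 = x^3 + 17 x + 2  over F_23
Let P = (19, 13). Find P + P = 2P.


Doubling: s = (3 x1^2 + a) / (2 y1)
s = (3*19^2 + 17) / (2*13) mod 23 = 14
x3 = s^2 - 2 x1 mod 23 = 14^2 - 2*19 = 20
y3 = s (x1 - x3) - y1 mod 23 = 14 * (19 - 20) - 13 = 19

2P = (20, 19)


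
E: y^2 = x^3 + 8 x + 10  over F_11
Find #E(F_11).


For each x in F_11, count y with y^2 = x^3 + 8 x + 10 mod 11:
  x = 2: RHS = 1, y in [1, 10]  -> 2 point(s)
  x = 8: RHS = 3, y in [5, 6]  -> 2 point(s)
  x = 10: RHS = 1, y in [1, 10]  -> 2 point(s)
Affine points: 6. Add the point at infinity: total = 7.

#E(F_11) = 7


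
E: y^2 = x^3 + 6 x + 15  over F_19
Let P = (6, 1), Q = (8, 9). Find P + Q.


P != Q, so use the chord formula.
s = (y2 - y1) / (x2 - x1) = (8) / (2) mod 19 = 4
x3 = s^2 - x1 - x2 mod 19 = 4^2 - 6 - 8 = 2
y3 = s (x1 - x3) - y1 mod 19 = 4 * (6 - 2) - 1 = 15

P + Q = (2, 15)


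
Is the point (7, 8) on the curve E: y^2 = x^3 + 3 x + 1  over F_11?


Check whether y^2 = x^3 + 3 x + 1 (mod 11) for (x, y) = (7, 8).
LHS: y^2 = 8^2 mod 11 = 9
RHS: x^3 + 3 x + 1 = 7^3 + 3*7 + 1 mod 11 = 2
LHS != RHS

No, not on the curve


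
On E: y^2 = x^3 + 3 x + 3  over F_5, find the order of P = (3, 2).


Compute successive multiples of P until we hit O:
  1P = (3, 2)
  2P = (4, 3)
  3P = (4, 2)
  4P = (3, 3)
  5P = O

ord(P) = 5


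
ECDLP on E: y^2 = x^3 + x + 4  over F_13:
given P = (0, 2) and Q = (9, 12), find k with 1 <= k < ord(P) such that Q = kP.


Enumerate multiples of P until we hit Q = (9, 12):
  1P = (0, 2)
  2P = (9, 12)
Match found at i = 2.

k = 2


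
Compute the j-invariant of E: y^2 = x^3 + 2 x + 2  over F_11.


Delta = -16(4 a^3 + 27 b^2) mod 11 = 4
-1728 * (4 a)^3 = -1728 * (4*2)^3 mod 11 = 5
j = 5 * 4^(-1) mod 11 = 4

j = 4 (mod 11)


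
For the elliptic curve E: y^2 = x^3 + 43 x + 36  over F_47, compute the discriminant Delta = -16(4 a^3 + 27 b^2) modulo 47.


4 a^3 + 27 b^2 = 4*43^3 + 27*36^2 = 318028 + 34992 = 353020
Delta = -16 * (353020) = -5648320
Delta mod 47 = 46

Delta = 46 (mod 47)


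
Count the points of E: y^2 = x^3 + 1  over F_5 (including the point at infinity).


For each x in F_5, count y with y^2 = x^3 + 0 x + 1 mod 5:
  x = 0: RHS = 1, y in [1, 4]  -> 2 point(s)
  x = 2: RHS = 4, y in [2, 3]  -> 2 point(s)
  x = 4: RHS = 0, y in [0]  -> 1 point(s)
Affine points: 5. Add the point at infinity: total = 6.

#E(F_5) = 6


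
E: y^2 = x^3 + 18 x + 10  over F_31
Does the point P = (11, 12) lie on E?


Check whether y^2 = x^3 + 18 x + 10 (mod 31) for (x, y) = (11, 12).
LHS: y^2 = 12^2 mod 31 = 20
RHS: x^3 + 18 x + 10 = 11^3 + 18*11 + 10 mod 31 = 20
LHS = RHS

Yes, on the curve


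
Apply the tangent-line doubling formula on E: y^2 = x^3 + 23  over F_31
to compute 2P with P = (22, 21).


Doubling: s = (3 x1^2 + a) / (2 y1)
s = (3*22^2 + 0) / (2*21) mod 31 = 8
x3 = s^2 - 2 x1 mod 31 = 8^2 - 2*22 = 20
y3 = s (x1 - x3) - y1 mod 31 = 8 * (22 - 20) - 21 = 26

2P = (20, 26)


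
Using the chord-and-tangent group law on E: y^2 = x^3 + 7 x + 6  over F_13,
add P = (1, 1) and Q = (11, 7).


P != Q, so use the chord formula.
s = (y2 - y1) / (x2 - x1) = (6) / (10) mod 13 = 11
x3 = s^2 - x1 - x2 mod 13 = 11^2 - 1 - 11 = 5
y3 = s (x1 - x3) - y1 mod 13 = 11 * (1 - 5) - 1 = 7

P + Q = (5, 7)


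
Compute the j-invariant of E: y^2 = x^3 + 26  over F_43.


Delta = -16(4 a^3 + 27 b^2) mod 43 = 24
-1728 * (4 a)^3 = -1728 * (4*0)^3 mod 43 = 0
j = 0 * 24^(-1) mod 43 = 0

j = 0 (mod 43)


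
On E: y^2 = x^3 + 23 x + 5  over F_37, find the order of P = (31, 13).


Compute successive multiples of P until we hit O:
  1P = (31, 13)
  2P = (15, 5)
  3P = (19, 30)
  4P = (35, 5)
  5P = (12, 23)
  6P = (24, 32)
  7P = (9, 33)
  8P = (7, 19)
  ... (continuing to 34P)
  34P = O

ord(P) = 34


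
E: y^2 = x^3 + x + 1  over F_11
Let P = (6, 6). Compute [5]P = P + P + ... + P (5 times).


k = 5 = 101_2 (binary, LSB first: 101)
Double-and-add from P = (6, 6):
  bit 0 = 1: acc = O + (6, 6) = (6, 6)
  bit 1 = 0: acc unchanged = (6, 6)
  bit 2 = 1: acc = (6, 6) + (3, 8) = (0, 1)

5P = (0, 1)


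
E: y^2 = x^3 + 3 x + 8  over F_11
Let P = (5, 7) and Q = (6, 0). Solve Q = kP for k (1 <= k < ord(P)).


Enumerate multiples of P until we hit Q = (6, 0):
  1P = (5, 7)
  2P = (6, 0)
Match found at i = 2.

k = 2


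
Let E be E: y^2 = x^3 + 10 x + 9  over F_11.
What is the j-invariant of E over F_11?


Delta = -16(4 a^3 + 27 b^2) mod 11 = 8
-1728 * (4 a)^3 = -1728 * (4*10)^3 mod 11 = 9
j = 9 * 8^(-1) mod 11 = 8

j = 8 (mod 11)


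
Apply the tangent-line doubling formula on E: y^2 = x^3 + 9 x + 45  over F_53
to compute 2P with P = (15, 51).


Doubling: s = (3 x1^2 + a) / (2 y1)
s = (3*15^2 + 9) / (2*51) mod 53 = 41
x3 = s^2 - 2 x1 mod 53 = 41^2 - 2*15 = 8
y3 = s (x1 - x3) - y1 mod 53 = 41 * (15 - 8) - 51 = 24

2P = (8, 24)


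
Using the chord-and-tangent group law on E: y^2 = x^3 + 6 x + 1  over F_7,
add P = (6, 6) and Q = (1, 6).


P != Q, so use the chord formula.
s = (y2 - y1) / (x2 - x1) = (0) / (2) mod 7 = 0
x3 = s^2 - x1 - x2 mod 7 = 0^2 - 6 - 1 = 0
y3 = s (x1 - x3) - y1 mod 7 = 0 * (6 - 0) - 6 = 1

P + Q = (0, 1)


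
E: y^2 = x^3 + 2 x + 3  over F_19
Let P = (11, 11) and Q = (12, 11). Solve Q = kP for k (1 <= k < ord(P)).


Enumerate multiples of P until we hit Q = (12, 11):
  1P = (11, 11)
  2P = (3, 6)
  3P = (14, 18)
  4P = (10, 4)
  5P = (9, 3)
  6P = (15, 11)
  7P = (12, 8)
  8P = (5, 9)
  9P = (1, 5)
  10P = (18, 0)
  11P = (1, 14)
  12P = (5, 10)
  13P = (12, 11)
Match found at i = 13.

k = 13


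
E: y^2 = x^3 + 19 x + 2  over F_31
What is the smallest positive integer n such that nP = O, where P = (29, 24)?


Compute successive multiples of P until we hit O:
  1P = (29, 24)
  2P = (4, 7)
  3P = (0, 23)
  4P = (10, 13)
  5P = (12, 25)
  6P = (18, 10)
  7P = (22, 30)
  8P = (13, 11)
  ... (continuing to 26P)
  26P = O

ord(P) = 26


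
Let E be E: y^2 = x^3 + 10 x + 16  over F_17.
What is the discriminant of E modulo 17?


4 a^3 + 27 b^2 = 4*10^3 + 27*16^2 = 4000 + 6912 = 10912
Delta = -16 * (10912) = -174592
Delta mod 17 = 15

Delta = 15 (mod 17)


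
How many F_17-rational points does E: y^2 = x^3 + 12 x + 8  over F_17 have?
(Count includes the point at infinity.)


For each x in F_17, count y with y^2 = x^3 + 12 x + 8 mod 17:
  x = 0: RHS = 8, y in [5, 12]  -> 2 point(s)
  x = 1: RHS = 4, y in [2, 15]  -> 2 point(s)
  x = 4: RHS = 1, y in [1, 16]  -> 2 point(s)
  x = 8: RHS = 4, y in [2, 15]  -> 2 point(s)
  x = 11: RHS = 9, y in [3, 14]  -> 2 point(s)
  x = 13: RHS = 15, y in [7, 10]  -> 2 point(s)
  x = 14: RHS = 13, y in [8, 9]  -> 2 point(s)
Affine points: 14. Add the point at infinity: total = 15.

#E(F_17) = 15


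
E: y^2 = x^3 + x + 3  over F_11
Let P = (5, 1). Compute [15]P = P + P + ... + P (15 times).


k = 15 = 1111_2 (binary, LSB first: 1111)
Double-and-add from P = (5, 1):
  bit 0 = 1: acc = O + (5, 1) = (5, 1)
  bit 1 = 1: acc = (5, 1) + (4, 4) = (0, 6)
  bit 2 = 1: acc = (0, 6) + (7, 1) = (9, 2)
  bit 3 = 1: acc = (9, 2) + (6, 7) = (0, 5)

15P = (0, 5)


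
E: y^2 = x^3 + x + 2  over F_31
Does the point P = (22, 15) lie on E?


Check whether y^2 = x^3 + 1 x + 2 (mod 31) for (x, y) = (22, 15).
LHS: y^2 = 15^2 mod 31 = 8
RHS: x^3 + 1 x + 2 = 22^3 + 1*22 + 2 mod 31 = 8
LHS = RHS

Yes, on the curve


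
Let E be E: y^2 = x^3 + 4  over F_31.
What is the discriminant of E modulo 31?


4 a^3 + 27 b^2 = 4*0^3 + 27*4^2 = 0 + 432 = 432
Delta = -16 * (432) = -6912
Delta mod 31 = 1

Delta = 1 (mod 31)


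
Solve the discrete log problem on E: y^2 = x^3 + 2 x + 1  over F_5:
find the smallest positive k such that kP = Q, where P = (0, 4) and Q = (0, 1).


Enumerate multiples of P until we hit Q = (0, 1):
  1P = (0, 4)
  2P = (1, 2)
  3P = (3, 2)
  4P = (3, 3)
  5P = (1, 3)
  6P = (0, 1)
Match found at i = 6.

k = 6


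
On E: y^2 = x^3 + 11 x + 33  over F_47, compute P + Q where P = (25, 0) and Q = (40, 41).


P != Q, so use the chord formula.
s = (y2 - y1) / (x2 - x1) = (41) / (15) mod 47 = 9
x3 = s^2 - x1 - x2 mod 47 = 9^2 - 25 - 40 = 16
y3 = s (x1 - x3) - y1 mod 47 = 9 * (25 - 16) - 0 = 34

P + Q = (16, 34)


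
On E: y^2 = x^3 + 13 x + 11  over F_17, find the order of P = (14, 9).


Compute successive multiples of P until we hit O:
  1P = (14, 9)
  2P = (8, 10)
  3P = (4, 12)
  4P = (3, 3)
  5P = (1, 12)
  6P = (10, 11)
  7P = (6, 4)
  8P = (12, 5)
  ... (continuing to 17P)
  17P = O

ord(P) = 17


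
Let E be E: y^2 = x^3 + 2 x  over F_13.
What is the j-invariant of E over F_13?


Delta = -16(4 a^3 + 27 b^2) mod 13 = 8
-1728 * (4 a)^3 = -1728 * (4*2)^3 mod 13 = 5
j = 5 * 8^(-1) mod 13 = 12

j = 12 (mod 13)


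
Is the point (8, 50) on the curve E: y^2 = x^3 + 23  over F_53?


Check whether y^2 = x^3 + 0 x + 23 (mod 53) for (x, y) = (8, 50).
LHS: y^2 = 50^2 mod 53 = 9
RHS: x^3 + 0 x + 23 = 8^3 + 0*8 + 23 mod 53 = 5
LHS != RHS

No, not on the curve


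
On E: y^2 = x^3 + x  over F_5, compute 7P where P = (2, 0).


k = 7 = 111_2 (binary, LSB first: 111)
Double-and-add from P = (2, 0):
  bit 0 = 1: acc = O + (2, 0) = (2, 0)
  bit 1 = 1: acc = (2, 0) + O = (2, 0)
  bit 2 = 1: acc = (2, 0) + O = (2, 0)

7P = (2, 0)


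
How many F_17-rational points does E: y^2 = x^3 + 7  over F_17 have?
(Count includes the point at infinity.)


For each x in F_17, count y with y^2 = x^3 + 0 x + 7 mod 17:
  x = 1: RHS = 8, y in [5, 12]  -> 2 point(s)
  x = 2: RHS = 15, y in [7, 10]  -> 2 point(s)
  x = 3: RHS = 0, y in [0]  -> 1 point(s)
  x = 5: RHS = 13, y in [8, 9]  -> 2 point(s)
  x = 6: RHS = 2, y in [6, 11]  -> 2 point(s)
  x = 8: RHS = 9, y in [3, 14]  -> 2 point(s)
  x = 10: RHS = 4, y in [2, 15]  -> 2 point(s)
  x = 12: RHS = 1, y in [1, 16]  -> 2 point(s)
  x = 15: RHS = 16, y in [4, 13]  -> 2 point(s)
Affine points: 17. Add the point at infinity: total = 18.

#E(F_17) = 18


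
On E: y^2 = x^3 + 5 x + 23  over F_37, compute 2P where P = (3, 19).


Doubling: s = (3 x1^2 + a) / (2 y1)
s = (3*3^2 + 5) / (2*19) mod 37 = 32
x3 = s^2 - 2 x1 mod 37 = 32^2 - 2*3 = 19
y3 = s (x1 - x3) - y1 mod 37 = 32 * (3 - 19) - 19 = 24

2P = (19, 24)


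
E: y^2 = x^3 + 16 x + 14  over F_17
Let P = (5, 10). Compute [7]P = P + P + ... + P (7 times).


k = 7 = 111_2 (binary, LSB first: 111)
Double-and-add from P = (5, 10):
  bit 0 = 1: acc = O + (5, 10) = (5, 10)
  bit 1 = 1: acc = (5, 10) + (11, 12) = (3, 2)
  bit 2 = 1: acc = (3, 2) + (8, 12) = (10, 1)

7P = (10, 1)


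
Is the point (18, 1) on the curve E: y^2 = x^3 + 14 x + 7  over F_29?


Check whether y^2 = x^3 + 14 x + 7 (mod 29) for (x, y) = (18, 1).
LHS: y^2 = 1^2 mod 29 = 1
RHS: x^3 + 14 x + 7 = 18^3 + 14*18 + 7 mod 29 = 1
LHS = RHS

Yes, on the curve


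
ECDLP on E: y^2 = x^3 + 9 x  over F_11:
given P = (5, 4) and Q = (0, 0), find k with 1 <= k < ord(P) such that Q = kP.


Enumerate multiples of P until we hit Q = (0, 0):
  1P = (5, 4)
  2P = (4, 1)
  3P = (0, 0)
Match found at i = 3.

k = 3


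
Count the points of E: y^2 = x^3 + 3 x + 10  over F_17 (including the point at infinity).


For each x in F_17, count y with y^2 = x^3 + 3 x + 10 mod 17:
  x = 4: RHS = 1, y in [1, 16]  -> 2 point(s)
  x = 7: RHS = 0, y in [0]  -> 1 point(s)
  x = 8: RHS = 2, y in [6, 11]  -> 2 point(s)
  x = 9: RHS = 1, y in [1, 16]  -> 2 point(s)
  x = 13: RHS = 2, y in [6, 11]  -> 2 point(s)
  x = 14: RHS = 8, y in [5, 12]  -> 2 point(s)
  x = 15: RHS = 13, y in [8, 9]  -> 2 point(s)
Affine points: 13. Add the point at infinity: total = 14.

#E(F_17) = 14
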